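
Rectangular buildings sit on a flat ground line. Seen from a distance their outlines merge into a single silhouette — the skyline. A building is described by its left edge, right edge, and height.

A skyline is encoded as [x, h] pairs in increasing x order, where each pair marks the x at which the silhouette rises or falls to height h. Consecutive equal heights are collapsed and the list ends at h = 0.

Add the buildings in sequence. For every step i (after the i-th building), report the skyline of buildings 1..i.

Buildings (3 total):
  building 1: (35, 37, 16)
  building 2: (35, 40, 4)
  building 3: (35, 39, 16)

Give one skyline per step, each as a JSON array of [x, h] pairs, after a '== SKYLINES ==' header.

== SKYLINES ==
[[35,16],[37,0]]
[[35,16],[37,4],[40,0]]
[[35,16],[39,4],[40,0]]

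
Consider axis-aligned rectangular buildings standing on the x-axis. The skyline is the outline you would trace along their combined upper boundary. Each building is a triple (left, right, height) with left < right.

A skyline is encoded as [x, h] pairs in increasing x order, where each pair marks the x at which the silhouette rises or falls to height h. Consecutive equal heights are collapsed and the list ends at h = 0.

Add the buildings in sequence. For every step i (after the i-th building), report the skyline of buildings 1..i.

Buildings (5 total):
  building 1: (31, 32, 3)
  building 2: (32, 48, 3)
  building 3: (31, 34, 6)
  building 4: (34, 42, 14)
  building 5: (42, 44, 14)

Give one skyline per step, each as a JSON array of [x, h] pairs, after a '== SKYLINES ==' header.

== SKYLINES ==
[[31,3],[32,0]]
[[31,3],[48,0]]
[[31,6],[34,3],[48,0]]
[[31,6],[34,14],[42,3],[48,0]]
[[31,6],[34,14],[44,3],[48,0]]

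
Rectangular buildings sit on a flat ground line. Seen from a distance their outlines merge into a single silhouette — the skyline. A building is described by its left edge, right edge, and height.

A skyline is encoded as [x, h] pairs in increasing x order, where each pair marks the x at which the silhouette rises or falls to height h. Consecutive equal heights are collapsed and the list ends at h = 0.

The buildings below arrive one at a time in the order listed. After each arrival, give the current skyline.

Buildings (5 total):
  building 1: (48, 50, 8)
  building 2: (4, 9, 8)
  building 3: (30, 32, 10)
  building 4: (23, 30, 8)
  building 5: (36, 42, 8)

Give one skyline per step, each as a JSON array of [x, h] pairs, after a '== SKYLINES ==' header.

== SKYLINES ==
[[48,8],[50,0]]
[[4,8],[9,0],[48,8],[50,0]]
[[4,8],[9,0],[30,10],[32,0],[48,8],[50,0]]
[[4,8],[9,0],[23,8],[30,10],[32,0],[48,8],[50,0]]
[[4,8],[9,0],[23,8],[30,10],[32,0],[36,8],[42,0],[48,8],[50,0]]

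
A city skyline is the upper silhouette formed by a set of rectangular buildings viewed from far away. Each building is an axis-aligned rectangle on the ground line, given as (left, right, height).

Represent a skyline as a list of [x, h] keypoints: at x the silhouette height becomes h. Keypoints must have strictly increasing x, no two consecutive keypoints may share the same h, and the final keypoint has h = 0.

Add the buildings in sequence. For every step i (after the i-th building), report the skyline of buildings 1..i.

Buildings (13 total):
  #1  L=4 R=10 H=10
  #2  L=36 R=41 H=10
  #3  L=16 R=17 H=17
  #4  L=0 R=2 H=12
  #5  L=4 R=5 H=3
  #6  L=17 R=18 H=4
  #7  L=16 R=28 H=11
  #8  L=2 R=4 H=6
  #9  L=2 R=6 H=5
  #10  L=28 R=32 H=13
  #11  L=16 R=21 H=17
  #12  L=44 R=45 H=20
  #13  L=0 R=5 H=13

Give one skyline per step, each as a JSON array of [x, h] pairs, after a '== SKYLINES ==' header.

== SKYLINES ==
[[4,10],[10,0]]
[[4,10],[10,0],[36,10],[41,0]]
[[4,10],[10,0],[16,17],[17,0],[36,10],[41,0]]
[[0,12],[2,0],[4,10],[10,0],[16,17],[17,0],[36,10],[41,0]]
[[0,12],[2,0],[4,10],[10,0],[16,17],[17,0],[36,10],[41,0]]
[[0,12],[2,0],[4,10],[10,0],[16,17],[17,4],[18,0],[36,10],[41,0]]
[[0,12],[2,0],[4,10],[10,0],[16,17],[17,11],[28,0],[36,10],[41,0]]
[[0,12],[2,6],[4,10],[10,0],[16,17],[17,11],[28,0],[36,10],[41,0]]
[[0,12],[2,6],[4,10],[10,0],[16,17],[17,11],[28,0],[36,10],[41,0]]
[[0,12],[2,6],[4,10],[10,0],[16,17],[17,11],[28,13],[32,0],[36,10],[41,0]]
[[0,12],[2,6],[4,10],[10,0],[16,17],[21,11],[28,13],[32,0],[36,10],[41,0]]
[[0,12],[2,6],[4,10],[10,0],[16,17],[21,11],[28,13],[32,0],[36,10],[41,0],[44,20],[45,0]]
[[0,13],[5,10],[10,0],[16,17],[21,11],[28,13],[32,0],[36,10],[41,0],[44,20],[45,0]]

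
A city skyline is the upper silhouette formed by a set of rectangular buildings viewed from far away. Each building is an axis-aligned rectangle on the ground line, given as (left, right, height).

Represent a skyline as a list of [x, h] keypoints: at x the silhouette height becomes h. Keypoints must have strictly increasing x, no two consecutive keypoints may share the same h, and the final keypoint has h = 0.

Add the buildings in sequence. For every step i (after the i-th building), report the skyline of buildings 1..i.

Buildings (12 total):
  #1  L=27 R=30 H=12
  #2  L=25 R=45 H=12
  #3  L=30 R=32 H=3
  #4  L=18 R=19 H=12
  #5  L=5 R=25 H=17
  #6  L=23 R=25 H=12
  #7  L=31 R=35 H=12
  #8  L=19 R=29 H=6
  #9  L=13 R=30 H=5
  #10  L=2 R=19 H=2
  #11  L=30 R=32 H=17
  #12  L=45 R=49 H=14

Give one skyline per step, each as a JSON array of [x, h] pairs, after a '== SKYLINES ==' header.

== SKYLINES ==
[[27,12],[30,0]]
[[25,12],[45,0]]
[[25,12],[45,0]]
[[18,12],[19,0],[25,12],[45,0]]
[[5,17],[25,12],[45,0]]
[[5,17],[25,12],[45,0]]
[[5,17],[25,12],[45,0]]
[[5,17],[25,12],[45,0]]
[[5,17],[25,12],[45,0]]
[[2,2],[5,17],[25,12],[45,0]]
[[2,2],[5,17],[25,12],[30,17],[32,12],[45,0]]
[[2,2],[5,17],[25,12],[30,17],[32,12],[45,14],[49,0]]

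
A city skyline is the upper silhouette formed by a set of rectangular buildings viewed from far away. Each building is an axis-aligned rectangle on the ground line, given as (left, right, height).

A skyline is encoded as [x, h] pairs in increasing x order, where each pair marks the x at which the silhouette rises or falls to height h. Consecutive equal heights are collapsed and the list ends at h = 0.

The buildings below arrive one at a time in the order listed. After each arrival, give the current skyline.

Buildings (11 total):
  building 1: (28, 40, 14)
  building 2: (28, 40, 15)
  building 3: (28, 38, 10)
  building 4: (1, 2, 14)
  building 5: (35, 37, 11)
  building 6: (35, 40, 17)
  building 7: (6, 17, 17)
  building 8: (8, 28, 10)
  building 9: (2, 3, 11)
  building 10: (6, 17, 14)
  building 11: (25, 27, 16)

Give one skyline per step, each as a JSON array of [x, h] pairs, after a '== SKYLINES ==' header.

== SKYLINES ==
[[28,14],[40,0]]
[[28,15],[40,0]]
[[28,15],[40,0]]
[[1,14],[2,0],[28,15],[40,0]]
[[1,14],[2,0],[28,15],[40,0]]
[[1,14],[2,0],[28,15],[35,17],[40,0]]
[[1,14],[2,0],[6,17],[17,0],[28,15],[35,17],[40,0]]
[[1,14],[2,0],[6,17],[17,10],[28,15],[35,17],[40,0]]
[[1,14],[2,11],[3,0],[6,17],[17,10],[28,15],[35,17],[40,0]]
[[1,14],[2,11],[3,0],[6,17],[17,10],[28,15],[35,17],[40,0]]
[[1,14],[2,11],[3,0],[6,17],[17,10],[25,16],[27,10],[28,15],[35,17],[40,0]]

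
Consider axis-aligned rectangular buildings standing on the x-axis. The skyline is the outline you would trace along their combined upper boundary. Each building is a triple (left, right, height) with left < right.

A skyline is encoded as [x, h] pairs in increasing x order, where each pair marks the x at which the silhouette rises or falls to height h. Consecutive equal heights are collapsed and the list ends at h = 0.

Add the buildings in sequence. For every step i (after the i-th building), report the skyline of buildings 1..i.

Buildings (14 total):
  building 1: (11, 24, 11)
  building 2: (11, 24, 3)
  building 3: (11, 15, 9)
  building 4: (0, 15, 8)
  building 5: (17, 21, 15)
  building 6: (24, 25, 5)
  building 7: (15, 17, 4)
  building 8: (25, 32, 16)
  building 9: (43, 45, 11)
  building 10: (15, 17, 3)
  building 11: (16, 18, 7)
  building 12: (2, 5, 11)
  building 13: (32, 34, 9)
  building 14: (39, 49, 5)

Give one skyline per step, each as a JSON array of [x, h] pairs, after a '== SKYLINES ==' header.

== SKYLINES ==
[[11,11],[24,0]]
[[11,11],[24,0]]
[[11,11],[24,0]]
[[0,8],[11,11],[24,0]]
[[0,8],[11,11],[17,15],[21,11],[24,0]]
[[0,8],[11,11],[17,15],[21,11],[24,5],[25,0]]
[[0,8],[11,11],[17,15],[21,11],[24,5],[25,0]]
[[0,8],[11,11],[17,15],[21,11],[24,5],[25,16],[32,0]]
[[0,8],[11,11],[17,15],[21,11],[24,5],[25,16],[32,0],[43,11],[45,0]]
[[0,8],[11,11],[17,15],[21,11],[24,5],[25,16],[32,0],[43,11],[45,0]]
[[0,8],[11,11],[17,15],[21,11],[24,5],[25,16],[32,0],[43,11],[45,0]]
[[0,8],[2,11],[5,8],[11,11],[17,15],[21,11],[24,5],[25,16],[32,0],[43,11],[45,0]]
[[0,8],[2,11],[5,8],[11,11],[17,15],[21,11],[24,5],[25,16],[32,9],[34,0],[43,11],[45,0]]
[[0,8],[2,11],[5,8],[11,11],[17,15],[21,11],[24,5],[25,16],[32,9],[34,0],[39,5],[43,11],[45,5],[49,0]]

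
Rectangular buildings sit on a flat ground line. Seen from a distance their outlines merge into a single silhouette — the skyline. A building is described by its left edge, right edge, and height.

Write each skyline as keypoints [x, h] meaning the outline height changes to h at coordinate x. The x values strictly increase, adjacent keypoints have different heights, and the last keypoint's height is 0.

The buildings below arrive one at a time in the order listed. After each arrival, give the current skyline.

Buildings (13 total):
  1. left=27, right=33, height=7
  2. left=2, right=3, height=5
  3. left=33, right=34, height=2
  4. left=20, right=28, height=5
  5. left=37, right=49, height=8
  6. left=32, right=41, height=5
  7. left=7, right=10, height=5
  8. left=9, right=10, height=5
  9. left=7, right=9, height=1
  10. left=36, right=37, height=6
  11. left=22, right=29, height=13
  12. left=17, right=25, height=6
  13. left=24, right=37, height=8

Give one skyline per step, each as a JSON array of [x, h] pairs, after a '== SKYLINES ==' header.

== SKYLINES ==
[[27,7],[33,0]]
[[2,5],[3,0],[27,7],[33,0]]
[[2,5],[3,0],[27,7],[33,2],[34,0]]
[[2,5],[3,0],[20,5],[27,7],[33,2],[34,0]]
[[2,5],[3,0],[20,5],[27,7],[33,2],[34,0],[37,8],[49,0]]
[[2,5],[3,0],[20,5],[27,7],[33,5],[37,8],[49,0]]
[[2,5],[3,0],[7,5],[10,0],[20,5],[27,7],[33,5],[37,8],[49,0]]
[[2,5],[3,0],[7,5],[10,0],[20,5],[27,7],[33,5],[37,8],[49,0]]
[[2,5],[3,0],[7,5],[10,0],[20,5],[27,7],[33,5],[37,8],[49,0]]
[[2,5],[3,0],[7,5],[10,0],[20,5],[27,7],[33,5],[36,6],[37,8],[49,0]]
[[2,5],[3,0],[7,5],[10,0],[20,5],[22,13],[29,7],[33,5],[36,6],[37,8],[49,0]]
[[2,5],[3,0],[7,5],[10,0],[17,6],[22,13],[29,7],[33,5],[36,6],[37,8],[49,0]]
[[2,5],[3,0],[7,5],[10,0],[17,6],[22,13],[29,8],[49,0]]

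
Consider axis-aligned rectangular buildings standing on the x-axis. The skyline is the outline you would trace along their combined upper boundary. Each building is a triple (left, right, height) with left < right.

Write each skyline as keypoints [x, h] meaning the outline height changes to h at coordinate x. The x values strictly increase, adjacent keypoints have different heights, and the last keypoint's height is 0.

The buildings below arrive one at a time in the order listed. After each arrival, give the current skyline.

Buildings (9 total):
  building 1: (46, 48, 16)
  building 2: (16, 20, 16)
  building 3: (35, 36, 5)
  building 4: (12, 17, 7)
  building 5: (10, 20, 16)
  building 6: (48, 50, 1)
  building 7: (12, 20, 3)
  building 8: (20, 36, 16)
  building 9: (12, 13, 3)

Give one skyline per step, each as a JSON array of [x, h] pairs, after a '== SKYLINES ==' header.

== SKYLINES ==
[[46,16],[48,0]]
[[16,16],[20,0],[46,16],[48,0]]
[[16,16],[20,0],[35,5],[36,0],[46,16],[48,0]]
[[12,7],[16,16],[20,0],[35,5],[36,0],[46,16],[48,0]]
[[10,16],[20,0],[35,5],[36,0],[46,16],[48,0]]
[[10,16],[20,0],[35,5],[36,0],[46,16],[48,1],[50,0]]
[[10,16],[20,0],[35,5],[36,0],[46,16],[48,1],[50,0]]
[[10,16],[36,0],[46,16],[48,1],[50,0]]
[[10,16],[36,0],[46,16],[48,1],[50,0]]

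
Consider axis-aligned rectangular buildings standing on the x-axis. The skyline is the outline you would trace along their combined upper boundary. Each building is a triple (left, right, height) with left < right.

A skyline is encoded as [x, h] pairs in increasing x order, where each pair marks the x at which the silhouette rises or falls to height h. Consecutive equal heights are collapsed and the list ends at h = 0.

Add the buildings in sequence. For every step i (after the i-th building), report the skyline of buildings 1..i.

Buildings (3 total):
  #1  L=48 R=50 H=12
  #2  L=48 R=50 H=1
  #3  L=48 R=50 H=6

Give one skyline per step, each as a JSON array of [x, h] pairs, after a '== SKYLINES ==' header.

== SKYLINES ==
[[48,12],[50,0]]
[[48,12],[50,0]]
[[48,12],[50,0]]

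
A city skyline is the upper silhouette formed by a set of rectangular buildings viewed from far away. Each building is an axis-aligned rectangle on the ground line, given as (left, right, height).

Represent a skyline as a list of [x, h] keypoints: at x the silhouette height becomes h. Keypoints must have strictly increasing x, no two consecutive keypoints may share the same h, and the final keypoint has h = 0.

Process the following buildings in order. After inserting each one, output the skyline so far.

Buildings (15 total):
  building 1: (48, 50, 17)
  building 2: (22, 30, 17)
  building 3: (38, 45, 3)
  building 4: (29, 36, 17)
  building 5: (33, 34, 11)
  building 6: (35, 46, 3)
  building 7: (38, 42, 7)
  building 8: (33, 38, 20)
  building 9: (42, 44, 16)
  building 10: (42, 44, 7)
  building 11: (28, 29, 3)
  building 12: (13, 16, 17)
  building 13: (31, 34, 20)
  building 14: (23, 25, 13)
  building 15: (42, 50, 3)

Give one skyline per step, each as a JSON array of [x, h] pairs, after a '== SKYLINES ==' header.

== SKYLINES ==
[[48,17],[50,0]]
[[22,17],[30,0],[48,17],[50,0]]
[[22,17],[30,0],[38,3],[45,0],[48,17],[50,0]]
[[22,17],[36,0],[38,3],[45,0],[48,17],[50,0]]
[[22,17],[36,0],[38,3],[45,0],[48,17],[50,0]]
[[22,17],[36,3],[46,0],[48,17],[50,0]]
[[22,17],[36,3],[38,7],[42,3],[46,0],[48,17],[50,0]]
[[22,17],[33,20],[38,7],[42,3],[46,0],[48,17],[50,0]]
[[22,17],[33,20],[38,7],[42,16],[44,3],[46,0],[48,17],[50,0]]
[[22,17],[33,20],[38,7],[42,16],[44,3],[46,0],[48,17],[50,0]]
[[22,17],[33,20],[38,7],[42,16],[44,3],[46,0],[48,17],[50,0]]
[[13,17],[16,0],[22,17],[33,20],[38,7],[42,16],[44,3],[46,0],[48,17],[50,0]]
[[13,17],[16,0],[22,17],[31,20],[38,7],[42,16],[44,3],[46,0],[48,17],[50,0]]
[[13,17],[16,0],[22,17],[31,20],[38,7],[42,16],[44,3],[46,0],[48,17],[50,0]]
[[13,17],[16,0],[22,17],[31,20],[38,7],[42,16],[44,3],[48,17],[50,0]]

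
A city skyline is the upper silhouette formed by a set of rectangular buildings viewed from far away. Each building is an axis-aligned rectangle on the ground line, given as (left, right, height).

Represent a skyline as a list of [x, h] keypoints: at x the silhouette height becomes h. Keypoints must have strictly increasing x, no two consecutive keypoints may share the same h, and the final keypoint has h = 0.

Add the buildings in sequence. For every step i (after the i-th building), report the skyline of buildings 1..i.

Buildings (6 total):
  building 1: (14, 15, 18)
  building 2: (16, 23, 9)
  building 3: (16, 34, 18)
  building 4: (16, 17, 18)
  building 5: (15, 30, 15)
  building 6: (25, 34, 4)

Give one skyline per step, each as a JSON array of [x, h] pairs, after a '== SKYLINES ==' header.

== SKYLINES ==
[[14,18],[15,0]]
[[14,18],[15,0],[16,9],[23,0]]
[[14,18],[15,0],[16,18],[34,0]]
[[14,18],[15,0],[16,18],[34,0]]
[[14,18],[15,15],[16,18],[34,0]]
[[14,18],[15,15],[16,18],[34,0]]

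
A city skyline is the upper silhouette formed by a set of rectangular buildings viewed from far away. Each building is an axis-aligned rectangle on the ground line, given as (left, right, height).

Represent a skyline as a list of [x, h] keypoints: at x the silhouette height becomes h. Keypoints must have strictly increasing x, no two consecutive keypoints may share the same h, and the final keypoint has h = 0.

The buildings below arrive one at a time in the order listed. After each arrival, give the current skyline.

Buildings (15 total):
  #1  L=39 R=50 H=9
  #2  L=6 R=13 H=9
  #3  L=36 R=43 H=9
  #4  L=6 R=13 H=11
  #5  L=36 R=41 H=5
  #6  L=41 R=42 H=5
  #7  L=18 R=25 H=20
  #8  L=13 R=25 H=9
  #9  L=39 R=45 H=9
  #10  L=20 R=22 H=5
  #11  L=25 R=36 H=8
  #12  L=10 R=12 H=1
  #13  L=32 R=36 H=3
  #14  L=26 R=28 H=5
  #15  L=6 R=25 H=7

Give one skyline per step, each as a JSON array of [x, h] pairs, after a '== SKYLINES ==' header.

== SKYLINES ==
[[39,9],[50,0]]
[[6,9],[13,0],[39,9],[50,0]]
[[6,9],[13,0],[36,9],[50,0]]
[[6,11],[13,0],[36,9],[50,0]]
[[6,11],[13,0],[36,9],[50,0]]
[[6,11],[13,0],[36,9],[50,0]]
[[6,11],[13,0],[18,20],[25,0],[36,9],[50,0]]
[[6,11],[13,9],[18,20],[25,0],[36,9],[50,0]]
[[6,11],[13,9],[18,20],[25,0],[36,9],[50,0]]
[[6,11],[13,9],[18,20],[25,0],[36,9],[50,0]]
[[6,11],[13,9],[18,20],[25,8],[36,9],[50,0]]
[[6,11],[13,9],[18,20],[25,8],[36,9],[50,0]]
[[6,11],[13,9],[18,20],[25,8],[36,9],[50,0]]
[[6,11],[13,9],[18,20],[25,8],[36,9],[50,0]]
[[6,11],[13,9],[18,20],[25,8],[36,9],[50,0]]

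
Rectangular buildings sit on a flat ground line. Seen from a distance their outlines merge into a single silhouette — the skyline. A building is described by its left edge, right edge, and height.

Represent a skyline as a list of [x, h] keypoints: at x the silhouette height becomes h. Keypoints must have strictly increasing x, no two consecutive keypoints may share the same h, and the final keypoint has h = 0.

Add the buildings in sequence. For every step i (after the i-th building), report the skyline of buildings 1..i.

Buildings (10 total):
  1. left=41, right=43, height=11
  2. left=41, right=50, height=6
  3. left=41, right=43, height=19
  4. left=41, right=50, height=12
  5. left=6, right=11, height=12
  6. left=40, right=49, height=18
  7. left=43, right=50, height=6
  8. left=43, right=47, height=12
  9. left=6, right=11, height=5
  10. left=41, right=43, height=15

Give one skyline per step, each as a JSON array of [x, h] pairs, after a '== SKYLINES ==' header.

== SKYLINES ==
[[41,11],[43,0]]
[[41,11],[43,6],[50,0]]
[[41,19],[43,6],[50,0]]
[[41,19],[43,12],[50,0]]
[[6,12],[11,0],[41,19],[43,12],[50,0]]
[[6,12],[11,0],[40,18],[41,19],[43,18],[49,12],[50,0]]
[[6,12],[11,0],[40,18],[41,19],[43,18],[49,12],[50,0]]
[[6,12],[11,0],[40,18],[41,19],[43,18],[49,12],[50,0]]
[[6,12],[11,0],[40,18],[41,19],[43,18],[49,12],[50,0]]
[[6,12],[11,0],[40,18],[41,19],[43,18],[49,12],[50,0]]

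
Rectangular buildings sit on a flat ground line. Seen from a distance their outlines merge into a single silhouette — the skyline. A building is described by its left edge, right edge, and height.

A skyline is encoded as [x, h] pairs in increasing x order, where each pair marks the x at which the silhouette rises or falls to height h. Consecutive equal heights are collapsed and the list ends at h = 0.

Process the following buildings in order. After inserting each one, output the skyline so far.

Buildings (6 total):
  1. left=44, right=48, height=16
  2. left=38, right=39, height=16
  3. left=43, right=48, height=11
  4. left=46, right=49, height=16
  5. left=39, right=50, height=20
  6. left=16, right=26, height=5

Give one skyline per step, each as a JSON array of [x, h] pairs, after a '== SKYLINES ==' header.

== SKYLINES ==
[[44,16],[48,0]]
[[38,16],[39,0],[44,16],[48,0]]
[[38,16],[39,0],[43,11],[44,16],[48,0]]
[[38,16],[39,0],[43,11],[44,16],[49,0]]
[[38,16],[39,20],[50,0]]
[[16,5],[26,0],[38,16],[39,20],[50,0]]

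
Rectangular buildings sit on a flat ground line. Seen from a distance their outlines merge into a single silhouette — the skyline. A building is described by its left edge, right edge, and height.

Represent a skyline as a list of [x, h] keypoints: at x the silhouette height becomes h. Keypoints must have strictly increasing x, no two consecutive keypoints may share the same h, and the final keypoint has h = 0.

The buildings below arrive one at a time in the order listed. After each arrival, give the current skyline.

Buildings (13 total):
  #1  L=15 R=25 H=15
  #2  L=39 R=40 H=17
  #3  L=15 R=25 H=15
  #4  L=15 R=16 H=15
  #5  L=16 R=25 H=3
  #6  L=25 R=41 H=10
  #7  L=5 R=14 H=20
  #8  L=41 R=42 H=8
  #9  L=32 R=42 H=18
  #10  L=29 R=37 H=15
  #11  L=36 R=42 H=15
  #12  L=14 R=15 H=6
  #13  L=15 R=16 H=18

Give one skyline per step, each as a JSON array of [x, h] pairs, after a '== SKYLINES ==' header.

== SKYLINES ==
[[15,15],[25,0]]
[[15,15],[25,0],[39,17],[40,0]]
[[15,15],[25,0],[39,17],[40,0]]
[[15,15],[25,0],[39,17],[40,0]]
[[15,15],[25,0],[39,17],[40,0]]
[[15,15],[25,10],[39,17],[40,10],[41,0]]
[[5,20],[14,0],[15,15],[25,10],[39,17],[40,10],[41,0]]
[[5,20],[14,0],[15,15],[25,10],[39,17],[40,10],[41,8],[42,0]]
[[5,20],[14,0],[15,15],[25,10],[32,18],[42,0]]
[[5,20],[14,0],[15,15],[25,10],[29,15],[32,18],[42,0]]
[[5,20],[14,0],[15,15],[25,10],[29,15],[32,18],[42,0]]
[[5,20],[14,6],[15,15],[25,10],[29,15],[32,18],[42,0]]
[[5,20],[14,6],[15,18],[16,15],[25,10],[29,15],[32,18],[42,0]]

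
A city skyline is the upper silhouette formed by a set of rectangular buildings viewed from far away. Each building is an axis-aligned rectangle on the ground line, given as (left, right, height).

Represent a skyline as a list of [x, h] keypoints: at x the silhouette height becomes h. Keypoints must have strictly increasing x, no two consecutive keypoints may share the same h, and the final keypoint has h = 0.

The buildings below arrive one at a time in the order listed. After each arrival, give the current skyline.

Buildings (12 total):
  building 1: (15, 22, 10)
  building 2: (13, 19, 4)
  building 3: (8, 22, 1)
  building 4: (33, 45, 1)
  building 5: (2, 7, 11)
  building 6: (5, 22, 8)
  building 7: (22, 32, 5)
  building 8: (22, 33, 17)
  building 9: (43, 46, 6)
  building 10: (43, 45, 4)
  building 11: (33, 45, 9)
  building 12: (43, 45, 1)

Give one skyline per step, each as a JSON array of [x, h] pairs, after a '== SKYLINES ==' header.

== SKYLINES ==
[[15,10],[22,0]]
[[13,4],[15,10],[22,0]]
[[8,1],[13,4],[15,10],[22,0]]
[[8,1],[13,4],[15,10],[22,0],[33,1],[45,0]]
[[2,11],[7,0],[8,1],[13,4],[15,10],[22,0],[33,1],[45,0]]
[[2,11],[7,8],[15,10],[22,0],[33,1],[45,0]]
[[2,11],[7,8],[15,10],[22,5],[32,0],[33,1],[45,0]]
[[2,11],[7,8],[15,10],[22,17],[33,1],[45,0]]
[[2,11],[7,8],[15,10],[22,17],[33,1],[43,6],[46,0]]
[[2,11],[7,8],[15,10],[22,17],[33,1],[43,6],[46,0]]
[[2,11],[7,8],[15,10],[22,17],[33,9],[45,6],[46,0]]
[[2,11],[7,8],[15,10],[22,17],[33,9],[45,6],[46,0]]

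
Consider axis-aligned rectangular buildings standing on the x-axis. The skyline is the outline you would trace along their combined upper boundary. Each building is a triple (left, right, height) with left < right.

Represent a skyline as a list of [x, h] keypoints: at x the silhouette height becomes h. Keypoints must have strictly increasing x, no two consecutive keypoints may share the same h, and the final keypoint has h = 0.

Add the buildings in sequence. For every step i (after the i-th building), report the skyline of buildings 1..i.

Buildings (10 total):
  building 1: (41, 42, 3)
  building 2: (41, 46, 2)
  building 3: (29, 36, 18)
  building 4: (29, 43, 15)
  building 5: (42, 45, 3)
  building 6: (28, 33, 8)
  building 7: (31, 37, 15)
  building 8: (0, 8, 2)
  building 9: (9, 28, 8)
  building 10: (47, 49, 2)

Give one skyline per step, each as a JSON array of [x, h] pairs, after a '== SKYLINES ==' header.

== SKYLINES ==
[[41,3],[42,0]]
[[41,3],[42,2],[46,0]]
[[29,18],[36,0],[41,3],[42,2],[46,0]]
[[29,18],[36,15],[43,2],[46,0]]
[[29,18],[36,15],[43,3],[45,2],[46,0]]
[[28,8],[29,18],[36,15],[43,3],[45,2],[46,0]]
[[28,8],[29,18],[36,15],[43,3],[45,2],[46,0]]
[[0,2],[8,0],[28,8],[29,18],[36,15],[43,3],[45,2],[46,0]]
[[0,2],[8,0],[9,8],[29,18],[36,15],[43,3],[45,2],[46,0]]
[[0,2],[8,0],[9,8],[29,18],[36,15],[43,3],[45,2],[46,0],[47,2],[49,0]]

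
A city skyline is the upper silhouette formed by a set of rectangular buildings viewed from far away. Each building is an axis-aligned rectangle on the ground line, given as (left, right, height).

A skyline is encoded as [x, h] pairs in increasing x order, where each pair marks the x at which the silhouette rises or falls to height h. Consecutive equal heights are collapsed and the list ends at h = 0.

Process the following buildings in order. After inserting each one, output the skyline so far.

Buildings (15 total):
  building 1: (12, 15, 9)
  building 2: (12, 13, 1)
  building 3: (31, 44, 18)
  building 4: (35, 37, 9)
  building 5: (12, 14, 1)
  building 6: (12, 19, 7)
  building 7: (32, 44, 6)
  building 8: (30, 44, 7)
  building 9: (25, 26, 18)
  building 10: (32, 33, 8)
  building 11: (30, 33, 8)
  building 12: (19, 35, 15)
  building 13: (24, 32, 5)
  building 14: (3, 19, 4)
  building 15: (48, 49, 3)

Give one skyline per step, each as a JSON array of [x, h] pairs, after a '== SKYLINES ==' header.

== SKYLINES ==
[[12,9],[15,0]]
[[12,9],[15,0]]
[[12,9],[15,0],[31,18],[44,0]]
[[12,9],[15,0],[31,18],[44,0]]
[[12,9],[15,0],[31,18],[44,0]]
[[12,9],[15,7],[19,0],[31,18],[44,0]]
[[12,9],[15,7],[19,0],[31,18],[44,0]]
[[12,9],[15,7],[19,0],[30,7],[31,18],[44,0]]
[[12,9],[15,7],[19,0],[25,18],[26,0],[30,7],[31,18],[44,0]]
[[12,9],[15,7],[19,0],[25,18],[26,0],[30,7],[31,18],[44,0]]
[[12,9],[15,7],[19,0],[25,18],[26,0],[30,8],[31,18],[44,0]]
[[12,9],[15,7],[19,15],[25,18],[26,15],[31,18],[44,0]]
[[12,9],[15,7],[19,15],[25,18],[26,15],[31,18],[44,0]]
[[3,4],[12,9],[15,7],[19,15],[25,18],[26,15],[31,18],[44,0]]
[[3,4],[12,9],[15,7],[19,15],[25,18],[26,15],[31,18],[44,0],[48,3],[49,0]]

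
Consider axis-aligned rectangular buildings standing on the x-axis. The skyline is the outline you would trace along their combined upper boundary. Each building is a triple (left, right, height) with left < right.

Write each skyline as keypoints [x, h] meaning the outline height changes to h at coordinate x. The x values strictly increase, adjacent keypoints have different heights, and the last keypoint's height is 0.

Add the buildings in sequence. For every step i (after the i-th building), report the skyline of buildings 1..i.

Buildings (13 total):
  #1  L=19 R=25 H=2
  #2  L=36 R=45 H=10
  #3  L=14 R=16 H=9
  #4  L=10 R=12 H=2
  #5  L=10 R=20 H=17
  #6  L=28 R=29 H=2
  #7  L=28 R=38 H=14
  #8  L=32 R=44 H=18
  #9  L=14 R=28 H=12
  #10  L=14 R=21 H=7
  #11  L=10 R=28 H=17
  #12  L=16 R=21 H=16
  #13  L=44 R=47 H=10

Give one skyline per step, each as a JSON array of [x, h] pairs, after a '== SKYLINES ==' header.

== SKYLINES ==
[[19,2],[25,0]]
[[19,2],[25,0],[36,10],[45,0]]
[[14,9],[16,0],[19,2],[25,0],[36,10],[45,0]]
[[10,2],[12,0],[14,9],[16,0],[19,2],[25,0],[36,10],[45,0]]
[[10,17],[20,2],[25,0],[36,10],[45,0]]
[[10,17],[20,2],[25,0],[28,2],[29,0],[36,10],[45,0]]
[[10,17],[20,2],[25,0],[28,14],[38,10],[45,0]]
[[10,17],[20,2],[25,0],[28,14],[32,18],[44,10],[45,0]]
[[10,17],[20,12],[28,14],[32,18],[44,10],[45,0]]
[[10,17],[20,12],[28,14],[32,18],[44,10],[45,0]]
[[10,17],[28,14],[32,18],[44,10],[45,0]]
[[10,17],[28,14],[32,18],[44,10],[45,0]]
[[10,17],[28,14],[32,18],[44,10],[47,0]]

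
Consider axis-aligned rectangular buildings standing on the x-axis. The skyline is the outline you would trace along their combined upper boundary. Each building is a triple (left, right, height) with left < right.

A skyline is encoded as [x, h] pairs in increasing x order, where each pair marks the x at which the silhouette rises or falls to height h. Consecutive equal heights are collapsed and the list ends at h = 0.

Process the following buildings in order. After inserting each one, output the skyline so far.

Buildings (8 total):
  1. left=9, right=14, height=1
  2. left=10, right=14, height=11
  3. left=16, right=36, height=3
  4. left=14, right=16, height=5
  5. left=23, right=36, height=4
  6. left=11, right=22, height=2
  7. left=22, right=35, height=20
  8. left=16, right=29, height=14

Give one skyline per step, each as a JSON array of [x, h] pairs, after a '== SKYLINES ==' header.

== SKYLINES ==
[[9,1],[14,0]]
[[9,1],[10,11],[14,0]]
[[9,1],[10,11],[14,0],[16,3],[36,0]]
[[9,1],[10,11],[14,5],[16,3],[36,0]]
[[9,1],[10,11],[14,5],[16,3],[23,4],[36,0]]
[[9,1],[10,11],[14,5],[16,3],[23,4],[36,0]]
[[9,1],[10,11],[14,5],[16,3],[22,20],[35,4],[36,0]]
[[9,1],[10,11],[14,5],[16,14],[22,20],[35,4],[36,0]]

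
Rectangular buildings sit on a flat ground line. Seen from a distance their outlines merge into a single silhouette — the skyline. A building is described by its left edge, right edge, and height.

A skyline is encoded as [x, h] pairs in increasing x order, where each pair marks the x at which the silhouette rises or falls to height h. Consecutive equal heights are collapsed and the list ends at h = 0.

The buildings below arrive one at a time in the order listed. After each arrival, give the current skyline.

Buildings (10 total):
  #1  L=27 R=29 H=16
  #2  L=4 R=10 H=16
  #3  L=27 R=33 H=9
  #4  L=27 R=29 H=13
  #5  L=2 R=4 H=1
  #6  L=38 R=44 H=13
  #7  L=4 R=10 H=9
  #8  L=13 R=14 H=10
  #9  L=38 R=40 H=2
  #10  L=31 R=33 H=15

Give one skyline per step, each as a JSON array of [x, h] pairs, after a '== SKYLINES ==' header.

== SKYLINES ==
[[27,16],[29,0]]
[[4,16],[10,0],[27,16],[29,0]]
[[4,16],[10,0],[27,16],[29,9],[33,0]]
[[4,16],[10,0],[27,16],[29,9],[33,0]]
[[2,1],[4,16],[10,0],[27,16],[29,9],[33,0]]
[[2,1],[4,16],[10,0],[27,16],[29,9],[33,0],[38,13],[44,0]]
[[2,1],[4,16],[10,0],[27,16],[29,9],[33,0],[38,13],[44,0]]
[[2,1],[4,16],[10,0],[13,10],[14,0],[27,16],[29,9],[33,0],[38,13],[44,0]]
[[2,1],[4,16],[10,0],[13,10],[14,0],[27,16],[29,9],[33,0],[38,13],[44,0]]
[[2,1],[4,16],[10,0],[13,10],[14,0],[27,16],[29,9],[31,15],[33,0],[38,13],[44,0]]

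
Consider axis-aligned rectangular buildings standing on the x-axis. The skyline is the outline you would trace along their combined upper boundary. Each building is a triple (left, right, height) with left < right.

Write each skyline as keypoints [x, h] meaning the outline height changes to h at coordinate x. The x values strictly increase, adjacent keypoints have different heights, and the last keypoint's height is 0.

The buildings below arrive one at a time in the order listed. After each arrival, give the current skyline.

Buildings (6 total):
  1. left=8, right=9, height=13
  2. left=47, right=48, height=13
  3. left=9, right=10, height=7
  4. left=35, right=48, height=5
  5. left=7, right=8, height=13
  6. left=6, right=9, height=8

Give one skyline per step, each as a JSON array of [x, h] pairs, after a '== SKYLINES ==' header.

== SKYLINES ==
[[8,13],[9,0]]
[[8,13],[9,0],[47,13],[48,0]]
[[8,13],[9,7],[10,0],[47,13],[48,0]]
[[8,13],[9,7],[10,0],[35,5],[47,13],[48,0]]
[[7,13],[9,7],[10,0],[35,5],[47,13],[48,0]]
[[6,8],[7,13],[9,7],[10,0],[35,5],[47,13],[48,0]]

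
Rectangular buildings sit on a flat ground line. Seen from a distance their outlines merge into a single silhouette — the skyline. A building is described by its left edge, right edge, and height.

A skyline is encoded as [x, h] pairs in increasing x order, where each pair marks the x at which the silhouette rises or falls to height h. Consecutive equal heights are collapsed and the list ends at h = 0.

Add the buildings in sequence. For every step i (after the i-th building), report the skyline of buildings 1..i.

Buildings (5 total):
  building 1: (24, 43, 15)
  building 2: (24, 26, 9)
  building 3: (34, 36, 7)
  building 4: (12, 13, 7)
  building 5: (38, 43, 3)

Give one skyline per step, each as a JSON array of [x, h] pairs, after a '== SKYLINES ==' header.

== SKYLINES ==
[[24,15],[43,0]]
[[24,15],[43,0]]
[[24,15],[43,0]]
[[12,7],[13,0],[24,15],[43,0]]
[[12,7],[13,0],[24,15],[43,0]]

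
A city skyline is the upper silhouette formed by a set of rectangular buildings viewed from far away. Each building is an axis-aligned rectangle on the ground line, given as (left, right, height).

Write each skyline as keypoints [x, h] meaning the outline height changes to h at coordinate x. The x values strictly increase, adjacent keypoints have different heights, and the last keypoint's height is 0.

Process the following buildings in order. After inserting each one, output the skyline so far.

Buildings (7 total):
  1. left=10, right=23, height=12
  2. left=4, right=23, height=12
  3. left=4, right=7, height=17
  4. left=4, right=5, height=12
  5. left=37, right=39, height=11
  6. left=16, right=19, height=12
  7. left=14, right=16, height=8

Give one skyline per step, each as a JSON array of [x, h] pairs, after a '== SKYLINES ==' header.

== SKYLINES ==
[[10,12],[23,0]]
[[4,12],[23,0]]
[[4,17],[7,12],[23,0]]
[[4,17],[7,12],[23,0]]
[[4,17],[7,12],[23,0],[37,11],[39,0]]
[[4,17],[7,12],[23,0],[37,11],[39,0]]
[[4,17],[7,12],[23,0],[37,11],[39,0]]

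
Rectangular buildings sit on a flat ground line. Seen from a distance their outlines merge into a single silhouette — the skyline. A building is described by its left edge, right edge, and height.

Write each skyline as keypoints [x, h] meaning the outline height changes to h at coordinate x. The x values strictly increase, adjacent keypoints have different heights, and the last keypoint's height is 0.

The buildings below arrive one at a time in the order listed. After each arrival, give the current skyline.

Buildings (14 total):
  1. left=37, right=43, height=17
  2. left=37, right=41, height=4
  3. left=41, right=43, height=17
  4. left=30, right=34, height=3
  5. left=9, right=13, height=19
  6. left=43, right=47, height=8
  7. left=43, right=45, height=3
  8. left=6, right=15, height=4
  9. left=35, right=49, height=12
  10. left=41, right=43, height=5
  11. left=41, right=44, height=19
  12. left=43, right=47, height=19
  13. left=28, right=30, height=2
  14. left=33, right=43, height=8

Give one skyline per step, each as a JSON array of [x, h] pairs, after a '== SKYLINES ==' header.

== SKYLINES ==
[[37,17],[43,0]]
[[37,17],[43,0]]
[[37,17],[43,0]]
[[30,3],[34,0],[37,17],[43,0]]
[[9,19],[13,0],[30,3],[34,0],[37,17],[43,0]]
[[9,19],[13,0],[30,3],[34,0],[37,17],[43,8],[47,0]]
[[9,19],[13,0],[30,3],[34,0],[37,17],[43,8],[47,0]]
[[6,4],[9,19],[13,4],[15,0],[30,3],[34,0],[37,17],[43,8],[47,0]]
[[6,4],[9,19],[13,4],[15,0],[30,3],[34,0],[35,12],[37,17],[43,12],[49,0]]
[[6,4],[9,19],[13,4],[15,0],[30,3],[34,0],[35,12],[37,17],[43,12],[49,0]]
[[6,4],[9,19],[13,4],[15,0],[30,3],[34,0],[35,12],[37,17],[41,19],[44,12],[49,0]]
[[6,4],[9,19],[13,4],[15,0],[30,3],[34,0],[35,12],[37,17],[41,19],[47,12],[49,0]]
[[6,4],[9,19],[13,4],[15,0],[28,2],[30,3],[34,0],[35,12],[37,17],[41,19],[47,12],[49,0]]
[[6,4],[9,19],[13,4],[15,0],[28,2],[30,3],[33,8],[35,12],[37,17],[41,19],[47,12],[49,0]]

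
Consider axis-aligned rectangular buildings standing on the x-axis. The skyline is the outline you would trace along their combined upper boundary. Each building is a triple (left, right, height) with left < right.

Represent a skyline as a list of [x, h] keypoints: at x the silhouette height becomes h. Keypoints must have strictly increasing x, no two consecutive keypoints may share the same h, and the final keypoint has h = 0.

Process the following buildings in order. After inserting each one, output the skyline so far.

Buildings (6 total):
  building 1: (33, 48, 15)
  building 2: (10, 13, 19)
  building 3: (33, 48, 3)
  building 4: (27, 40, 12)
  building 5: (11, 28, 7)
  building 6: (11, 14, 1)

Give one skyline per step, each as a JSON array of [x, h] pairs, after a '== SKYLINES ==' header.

== SKYLINES ==
[[33,15],[48,0]]
[[10,19],[13,0],[33,15],[48,0]]
[[10,19],[13,0],[33,15],[48,0]]
[[10,19],[13,0],[27,12],[33,15],[48,0]]
[[10,19],[13,7],[27,12],[33,15],[48,0]]
[[10,19],[13,7],[27,12],[33,15],[48,0]]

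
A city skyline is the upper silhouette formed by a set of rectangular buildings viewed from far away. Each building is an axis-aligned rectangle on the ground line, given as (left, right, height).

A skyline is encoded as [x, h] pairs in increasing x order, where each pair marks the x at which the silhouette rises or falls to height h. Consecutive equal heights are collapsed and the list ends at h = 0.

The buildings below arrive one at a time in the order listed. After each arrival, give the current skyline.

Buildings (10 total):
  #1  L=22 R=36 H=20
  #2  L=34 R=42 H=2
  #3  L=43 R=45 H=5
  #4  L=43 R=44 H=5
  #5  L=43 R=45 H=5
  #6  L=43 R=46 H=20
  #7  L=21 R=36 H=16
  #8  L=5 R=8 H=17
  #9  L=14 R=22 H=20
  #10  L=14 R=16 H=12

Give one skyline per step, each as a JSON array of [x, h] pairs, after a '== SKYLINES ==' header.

== SKYLINES ==
[[22,20],[36,0]]
[[22,20],[36,2],[42,0]]
[[22,20],[36,2],[42,0],[43,5],[45,0]]
[[22,20],[36,2],[42,0],[43,5],[45,0]]
[[22,20],[36,2],[42,0],[43,5],[45,0]]
[[22,20],[36,2],[42,0],[43,20],[46,0]]
[[21,16],[22,20],[36,2],[42,0],[43,20],[46,0]]
[[5,17],[8,0],[21,16],[22,20],[36,2],[42,0],[43,20],[46,0]]
[[5,17],[8,0],[14,20],[36,2],[42,0],[43,20],[46,0]]
[[5,17],[8,0],[14,20],[36,2],[42,0],[43,20],[46,0]]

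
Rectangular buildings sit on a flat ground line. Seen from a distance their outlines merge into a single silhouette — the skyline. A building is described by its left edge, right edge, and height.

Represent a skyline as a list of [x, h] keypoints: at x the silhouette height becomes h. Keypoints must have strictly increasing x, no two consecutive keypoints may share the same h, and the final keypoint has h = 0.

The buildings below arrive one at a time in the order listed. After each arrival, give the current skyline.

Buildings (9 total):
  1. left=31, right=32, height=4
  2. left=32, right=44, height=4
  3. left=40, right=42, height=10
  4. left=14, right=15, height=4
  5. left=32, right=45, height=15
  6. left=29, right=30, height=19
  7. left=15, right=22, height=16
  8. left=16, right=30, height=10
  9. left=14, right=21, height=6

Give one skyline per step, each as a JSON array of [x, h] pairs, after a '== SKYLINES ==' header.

== SKYLINES ==
[[31,4],[32,0]]
[[31,4],[44,0]]
[[31,4],[40,10],[42,4],[44,0]]
[[14,4],[15,0],[31,4],[40,10],[42,4],[44,0]]
[[14,4],[15,0],[31,4],[32,15],[45,0]]
[[14,4],[15,0],[29,19],[30,0],[31,4],[32,15],[45,0]]
[[14,4],[15,16],[22,0],[29,19],[30,0],[31,4],[32,15],[45,0]]
[[14,4],[15,16],[22,10],[29,19],[30,0],[31,4],[32,15],[45,0]]
[[14,6],[15,16],[22,10],[29,19],[30,0],[31,4],[32,15],[45,0]]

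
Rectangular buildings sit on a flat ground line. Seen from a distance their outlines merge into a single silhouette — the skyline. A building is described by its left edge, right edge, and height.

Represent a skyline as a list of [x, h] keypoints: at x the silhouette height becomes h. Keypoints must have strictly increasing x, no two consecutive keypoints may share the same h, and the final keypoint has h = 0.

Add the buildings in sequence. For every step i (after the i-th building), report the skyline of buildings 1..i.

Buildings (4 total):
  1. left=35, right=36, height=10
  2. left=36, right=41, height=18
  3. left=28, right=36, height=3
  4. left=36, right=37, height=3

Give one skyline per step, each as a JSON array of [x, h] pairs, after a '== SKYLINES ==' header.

== SKYLINES ==
[[35,10],[36,0]]
[[35,10],[36,18],[41,0]]
[[28,3],[35,10],[36,18],[41,0]]
[[28,3],[35,10],[36,18],[41,0]]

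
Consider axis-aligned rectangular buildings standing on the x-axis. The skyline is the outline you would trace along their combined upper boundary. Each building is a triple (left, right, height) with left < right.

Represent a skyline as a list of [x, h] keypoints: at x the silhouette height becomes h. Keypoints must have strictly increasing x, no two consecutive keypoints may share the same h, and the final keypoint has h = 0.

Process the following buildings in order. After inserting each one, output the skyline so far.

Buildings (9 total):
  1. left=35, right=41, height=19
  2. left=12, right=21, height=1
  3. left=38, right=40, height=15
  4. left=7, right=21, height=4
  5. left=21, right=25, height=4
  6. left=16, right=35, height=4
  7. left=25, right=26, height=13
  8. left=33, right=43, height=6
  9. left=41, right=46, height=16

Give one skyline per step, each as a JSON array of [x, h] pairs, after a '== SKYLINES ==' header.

== SKYLINES ==
[[35,19],[41,0]]
[[12,1],[21,0],[35,19],[41,0]]
[[12,1],[21,0],[35,19],[41,0]]
[[7,4],[21,0],[35,19],[41,0]]
[[7,4],[25,0],[35,19],[41,0]]
[[7,4],[35,19],[41,0]]
[[7,4],[25,13],[26,4],[35,19],[41,0]]
[[7,4],[25,13],[26,4],[33,6],[35,19],[41,6],[43,0]]
[[7,4],[25,13],[26,4],[33,6],[35,19],[41,16],[46,0]]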